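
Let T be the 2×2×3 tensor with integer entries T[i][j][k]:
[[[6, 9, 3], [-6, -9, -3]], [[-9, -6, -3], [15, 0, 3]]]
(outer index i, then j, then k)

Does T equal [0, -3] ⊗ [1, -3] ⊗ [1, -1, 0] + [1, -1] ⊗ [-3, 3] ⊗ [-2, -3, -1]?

Reconstruct entrywise from the claimed factors. For example, T[1,1,1] = 0 and Σₗ aₗ[1]bₗ[1]cₗ[1] = (-3)·(-3)·(-1) + (-1)·(3)·(-3) = 0; checking all 12 entries, every one matches. The claim holds.

Yes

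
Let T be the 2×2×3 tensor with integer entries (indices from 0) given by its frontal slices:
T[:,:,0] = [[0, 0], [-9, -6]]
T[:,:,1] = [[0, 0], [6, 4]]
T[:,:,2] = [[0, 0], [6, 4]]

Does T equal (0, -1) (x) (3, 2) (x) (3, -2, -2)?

Reconstruct entrywise from the claimed factors. For example, T[1,0,2] = 6 and Σₗ aₗ[1]bₗ[0]cₗ[2] = (-1)·(3)·(-2) = 6; checking all 12 entries, every one matches. The claim holds.

Yes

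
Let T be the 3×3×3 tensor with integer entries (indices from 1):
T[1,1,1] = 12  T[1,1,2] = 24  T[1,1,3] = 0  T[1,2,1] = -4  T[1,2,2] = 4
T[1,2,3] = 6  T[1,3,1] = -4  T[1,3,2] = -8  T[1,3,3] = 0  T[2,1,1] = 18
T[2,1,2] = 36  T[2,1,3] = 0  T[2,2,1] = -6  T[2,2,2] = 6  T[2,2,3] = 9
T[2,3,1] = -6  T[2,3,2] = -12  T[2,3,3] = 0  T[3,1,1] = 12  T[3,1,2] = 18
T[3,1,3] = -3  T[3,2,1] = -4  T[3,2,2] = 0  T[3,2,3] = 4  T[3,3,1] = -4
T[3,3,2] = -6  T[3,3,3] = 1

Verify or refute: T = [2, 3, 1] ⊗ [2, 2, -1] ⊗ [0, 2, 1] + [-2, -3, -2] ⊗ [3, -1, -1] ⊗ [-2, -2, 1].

No

Reconstruct entry (1,1,2) from the claimed factors: Σₗ aₗ[1]bₗ[1]cₗ[2] = (2)·(2)·(2) + (-2)·(3)·(-2) = 20, but T[1,1,2] = 24. The claim is false.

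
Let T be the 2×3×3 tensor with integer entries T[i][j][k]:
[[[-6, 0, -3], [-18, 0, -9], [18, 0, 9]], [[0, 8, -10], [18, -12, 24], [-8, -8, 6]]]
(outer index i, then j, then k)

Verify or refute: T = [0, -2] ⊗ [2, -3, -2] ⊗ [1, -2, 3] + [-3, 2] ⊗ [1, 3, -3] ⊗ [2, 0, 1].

Reconstruct entrywise from the claimed factors. For example, T[0,2,1] = 0 and Σₗ aₗ[0]bₗ[2]cₗ[1] = (0)·(-2)·(-2) + (-3)·(-3)·(0) = 0; checking all 18 entries, every one matches. The claim holds.

Yes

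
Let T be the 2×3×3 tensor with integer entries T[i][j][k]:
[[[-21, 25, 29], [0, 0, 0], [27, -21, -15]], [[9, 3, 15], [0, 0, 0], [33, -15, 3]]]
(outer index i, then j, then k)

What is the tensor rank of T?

2

Lower bound: the mode-3 unfolding of T (rows indexed by k, columns by (i,j) = (0,0), (0,1), (0,2), (1,0), (1,1), (1,2)) is [[-21, 0, 27, 9, 0, 33], [25, 0, -21, 3, 0, -15], [29, 0, -15, 15, 0, 3]].
There the 2×2 minor on rows k ∈ {0, 1}, columns (i,j) ∈ {(0,0), (0,2)} is det [[-21, 27], [25, -21]] = -234 ≠ 0, so this unfolding has rank ≥ 2; CP rank is at least every unfolding rank, so rank(T) ≥ 2. (Unfolding ranks only ever bound the CP rank from below — rank(T) can be strictly larger than all of them — so the matching upper bound has to come from an explicit 2-term decomposition.)
Upper bound — finding two terms. Write S_k = T[:,:,k] for the frontal slices: S₀ = [[-21, 0, 27], [9, 0, 33]], S₁ = [[25, 0, -21], [3, 0, -15]], S₂ = [[29, 0, -15], [15, 0, 3]].
If T = a₁ ⊗ b₁ ⊗ c₁ + a₂ ⊗ b₂ ⊗ c₂ then each S_k = c₁[k]·a₁b₁ᵀ + c₂[k]·a₂b₂ᵀ. S₀ and S₁ are linearly independent, so a₁b₁ᵀ and a₂b₂ᵀ must span the same plane of matrices: they are the rank-1 matrices of the form x·S₀ + y·S₁.
The 2×2 minor of x·S₀ + y·S₁ on rows {0,1}, columns {0,2} is −936·x² + 1248·xy − 312·y² = (-312)·(3·x − y)(x − y), vanishing at (x:y) = (1:3) and (1:1).
M₁ = S₀ + 3·S₁ = [[54, 0, -36], [18, 0, -12]] = 6·[3, 1][3, 0, -2]ᵀ and M₂ = S₀ + S₁ = [[4, 0, 6], [12, 0, 18]] = 2·[1, 3][2, 0, 3]ᵀ, so take a₁ = [3, 1], b₁ = [3, 0, -2], a₂ = [1, 3], b₂ = [2, 0, 3].
Each slice is an integer combination of E₁ = a₁b₁ᵀ and E₂ = a₂b₂ᵀ: S₀ = −3·E₁ + 3·E₂, S₁ = 3·E₁ − E₂, S₂ = 3·E₁ + E₂; reading off coefficients, c₁ = [-3, 3, 3] and c₂ = [3, -1, 1].
Hence T = [3, 1] ⊗ [3, 0, -2] ⊗ [-3, 3, 3] + [1, 3] ⊗ [2, 0, 3] ⊗ [3, -1, 1], so rank(T) ≤ 2.
These bounds meet, so rank(T) = 2.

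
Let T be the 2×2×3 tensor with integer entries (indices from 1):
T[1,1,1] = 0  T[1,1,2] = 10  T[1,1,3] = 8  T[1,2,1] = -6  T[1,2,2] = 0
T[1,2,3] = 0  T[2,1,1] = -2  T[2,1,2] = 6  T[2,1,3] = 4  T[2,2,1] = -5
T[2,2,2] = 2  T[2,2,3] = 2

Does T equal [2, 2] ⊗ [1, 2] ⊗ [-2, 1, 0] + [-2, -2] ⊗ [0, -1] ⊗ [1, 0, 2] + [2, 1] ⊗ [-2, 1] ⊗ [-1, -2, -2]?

No

Reconstruct entry (1,2,1) from the claimed factors: Σₗ aₗ[1]bₗ[2]cₗ[1] = (2)·(2)·(-2) + (-2)·(-1)·(1) + (2)·(1)·(-1) = -8, but T[1,2,1] = -6. The claim is false.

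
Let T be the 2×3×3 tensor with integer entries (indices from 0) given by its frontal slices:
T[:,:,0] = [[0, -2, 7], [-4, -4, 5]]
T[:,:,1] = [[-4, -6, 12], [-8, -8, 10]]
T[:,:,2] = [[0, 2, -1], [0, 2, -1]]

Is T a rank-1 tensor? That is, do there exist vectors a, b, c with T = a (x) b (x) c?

The mode-2 unfolding of T (rows indexed by j, columns by (i,k) = (0,0), (0,1), (0,2), (1,0), (1,1), (1,2)) is [[0, -4, 0, -4, -8, 0], [-2, -6, 2, -4, -8, 2], [7, 12, -1, 5, 10, -1]].
There the 3×3 minor on rows j ∈ {0, 1, 2}, columns (i,k) ∈ {(0,0), (0,1), (0,2)} is det [[0, -4, 0], [-2, -6, 2], [7, 12, -1]] = -48 ≠ 0, so this unfolding has rank ≥ 3; CP rank is at least every unfolding rank, so rank(T) ≥ 3.
In particular rank(T) ≥ 3 > 1, so T is not rank-1.

No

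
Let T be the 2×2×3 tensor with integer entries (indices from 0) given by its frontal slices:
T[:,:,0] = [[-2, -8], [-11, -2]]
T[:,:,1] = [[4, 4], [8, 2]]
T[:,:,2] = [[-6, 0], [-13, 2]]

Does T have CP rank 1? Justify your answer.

The mode-3 unfolding of T (rows indexed by k, columns by (i,j) = (0,0), (0,1), (1,0), (1,1)) is [[-2, -8, -11, -2], [4, 4, 8, 2], [-6, 0, -13, 2]].
There the 3×3 minor on rows k ∈ {0, 1, 2}, columns (i,j) ∈ {(0,0), (0,1), (1,0)} is det [[-2, -8, -11], [4, 4, 8], [-6, 0, -13]] = -192 ≠ 0, so this unfolding has rank ≥ 3; CP rank is at least every unfolding rank, so rank(T) ≥ 3.
In particular rank(T) ≥ 3 > 1, so T is not rank-1.

No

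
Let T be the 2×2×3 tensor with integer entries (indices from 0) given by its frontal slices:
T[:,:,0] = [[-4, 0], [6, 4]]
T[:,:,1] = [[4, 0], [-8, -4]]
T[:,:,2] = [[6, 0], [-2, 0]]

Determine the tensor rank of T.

Lower bound: the mode-3 unfolding of T (rows indexed by k, columns by (i,j) = (0,0), (0,1), (1,0), (1,1)) is [[-4, 0, 6, 4], [4, 0, -8, -4], [6, 0, -2, 0]].
There the 3×3 minor on rows k ∈ {0, 1, 2}, columns (i,j) ∈ {(0,0), (1,0), (1,1)} is det [[-4, 6, 4], [4, -8, -4], [6, -2, 0]] = 48 ≠ 0, so this unfolding has rank ≥ 3; CP rank is at least every unfolding rank, so rank(T) ≥ 3. (Unfolding ranks only ever bound the CP rank from below — rank(T) can be strictly larger than all of them — so the matching upper bound has to come from an explicit 3-term decomposition.)
Upper bound: T is a sum of 3 rank-1 terms, T = [0, 1] ∘ [1, 1] ∘ [4, -4, 0] + [1, 0] ∘ [1, 0] ∘ [0, -4, 2] + [2, -1] ∘ [1, 0] ∘ [-2, 4, 2] (written with every a and b primitive with positive leading entry and the scale carried by c; CP decompositions are not unique, and this one is verified by expanding entrywise), so rank(T) ≤ 3.
These bounds meet, so rank(T) = 3.

3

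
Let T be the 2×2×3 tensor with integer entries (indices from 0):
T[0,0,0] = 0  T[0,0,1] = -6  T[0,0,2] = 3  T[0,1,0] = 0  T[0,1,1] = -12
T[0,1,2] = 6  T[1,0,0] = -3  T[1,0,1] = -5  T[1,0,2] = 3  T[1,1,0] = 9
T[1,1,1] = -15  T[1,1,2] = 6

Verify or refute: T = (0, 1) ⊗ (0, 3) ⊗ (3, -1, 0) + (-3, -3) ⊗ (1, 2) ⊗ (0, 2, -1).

Reconstruct entry (1,0,0) from the claimed factors: Σₗ aₗ[1]bₗ[0]cₗ[0] = (1)·(0)·(3) + (-3)·(1)·(0) = 0, but T[1,0,0] = -3. The claim is false.

No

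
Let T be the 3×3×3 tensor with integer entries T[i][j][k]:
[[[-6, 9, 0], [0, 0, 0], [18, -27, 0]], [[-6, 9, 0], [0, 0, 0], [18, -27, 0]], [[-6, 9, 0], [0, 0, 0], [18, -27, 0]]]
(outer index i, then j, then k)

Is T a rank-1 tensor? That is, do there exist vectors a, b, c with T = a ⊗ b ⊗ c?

If T = a ⊗ b ⊗ c then every fibre of T is a multiple of the corresponding factor, so read the factors off the fibres through the nonzero entry T[0,0,0] = -6.
The mode-1 fibre T[:,0,0] = [-6, -6, -6] gives a = (1, 1, 1) (primitive direction); the mode-2 fibre T[0,:,0] = [-6, 0, 18] gives b = (1, 0, -3); then c[k] = T[0,0,k] / (a[0]·b[0]) = [-6, 9, 0] / 1 = (-6, 9, 0).
Expanding (1, 1, 1) ⊗ (1, 0, -3) ⊗ (-6, 9, 0) reproduces all 27 entries of T, so T = (1, 1, 1) ⊗ (1, 0, -3) ⊗ (-6, 9, 0) and rank(T) ≤ 1.
Equivalently every frontal slice T[:,:,k] is c[k] times the rank-1 matrix (1, 1, 1) ⊗ (1, 0, -3). So T has rank 1 (it is nonzero).

Yes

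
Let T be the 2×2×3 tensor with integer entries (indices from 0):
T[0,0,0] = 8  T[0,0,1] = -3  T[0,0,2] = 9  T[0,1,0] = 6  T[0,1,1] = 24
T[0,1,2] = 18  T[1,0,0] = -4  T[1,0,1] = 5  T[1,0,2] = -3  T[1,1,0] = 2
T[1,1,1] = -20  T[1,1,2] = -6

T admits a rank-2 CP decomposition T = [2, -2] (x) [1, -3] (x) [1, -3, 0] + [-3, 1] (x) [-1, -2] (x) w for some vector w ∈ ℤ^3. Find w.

Subtract the known terms from T to get the rank-1 residual R = [-3, 1] (x) [-1, -2] (x) w, so R[i,j,k] = a[i]·b[j]·w[k]. Pick indices with nonzero a[0]·b[0] = (-3)·(-1) = 3. Only the fibre through (0,0,·) is needed: R[0,0,:] = T[0,0,:] − Σₗ aₗ[0]bₗ[0]cₗ = [8, -3, 9] − (2)·(1)·[1, -3, 0] = [6, 3, 9]. Then w[k] = R[0,0,k] / 3 for each k, giving w = [6, 3, 9] / 3 = [2, 1, 3].

w = [2, 1, 3]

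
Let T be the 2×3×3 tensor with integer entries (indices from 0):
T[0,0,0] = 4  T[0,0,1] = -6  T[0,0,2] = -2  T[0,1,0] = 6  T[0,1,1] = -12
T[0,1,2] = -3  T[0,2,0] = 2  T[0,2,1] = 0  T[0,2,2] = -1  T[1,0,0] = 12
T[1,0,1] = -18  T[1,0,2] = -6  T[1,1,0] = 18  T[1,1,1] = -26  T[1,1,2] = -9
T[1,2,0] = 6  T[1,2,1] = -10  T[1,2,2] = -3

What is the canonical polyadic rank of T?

Lower bound: the mode-3 unfolding of T (rows indexed by k, columns by (i,j) = (0,0), (0,1), (0,2), (1,0), (1,1), (1,2)) is [[4, 6, 2, 12, 18, 6], [-6, -12, 0, -18, -26, -10], [-2, -3, -1, -6, -9, -3]].
There the 2×2 minor on rows k ∈ {0, 1}, columns (i,j) ∈ {(0,0), (0,1)} is det [[4, 6], [-6, -12]] = -12 ≠ 0, so this unfolding has rank ≥ 2; CP rank is at least every unfolding rank, so rank(T) ≥ 2. (This is only a lower bound: in general the CP rank may exceed every unfolding rank, so we still need to exhibit 2 rank-1 terms summing to T.)
Upper bound — finding two terms. Write S_k = T[:,:,k] for the frontal slices: S₀ = [[4, 6, 2], [12, 18, 6]], S₁ = [[-6, -12, 0], [-18, -26, -10]], S₂ = [[-2, -3, -1], [-6, -9, -3]].
If T = a₁ ⊗ b₁ ⊗ c₁ + a₂ ⊗ b₂ ⊗ c₂ then each S_k = c₁[k]·a₁b₁ᵀ + c₂[k]·a₂b₂ᵀ. S₀ and S₁ are linearly independent, so a₁b₁ᵀ and a₂b₂ᵀ must span the same plane of matrices: they are the rank-1 matrices of the form x·S₀ + y·S₁.
The 2×2 minor of x·S₀ + y·S₁ on rows {0,1}, columns {0,1} is 40·xy − 60·y² = 20·(2·x − 3·y)(y), vanishing at (x:y) = (3:2) and (1:0).
M₁ = 3·S₀ + 2·S₁ = [[0, -6, 6], [0, 2, -2]] = (-2)·[3, -1][0, 1, -1]ᵀ and M₂ = S₀ = [[4, 6, 2], [12, 18, 6]] = 2·[1, 3][2, 3, 1]ᵀ, so take a₁ = [3, -1], b₁ = [0, 1, -1], a₂ = [1, 3], b₂ = [2, 3, 1].
Each slice is an integer combination of E₁ = a₁b₁ᵀ and E₂ = a₂b₂ᵀ: S₀ = 2·E₂, S₁ = −E₁ − 3·E₂, S₂ = −E₂; reading off coefficients, c₁ = [0, -1, 0] and c₂ = [2, -3, -1].
Hence T = [3, -1] ⊗ [0, 1, -1] ⊗ [0, -1, 0] + [1, 3] ⊗ [2, 3, 1] ⊗ [2, -3, -1], so rank(T) ≤ 2.
These bounds meet, so rank(T) = 2.

2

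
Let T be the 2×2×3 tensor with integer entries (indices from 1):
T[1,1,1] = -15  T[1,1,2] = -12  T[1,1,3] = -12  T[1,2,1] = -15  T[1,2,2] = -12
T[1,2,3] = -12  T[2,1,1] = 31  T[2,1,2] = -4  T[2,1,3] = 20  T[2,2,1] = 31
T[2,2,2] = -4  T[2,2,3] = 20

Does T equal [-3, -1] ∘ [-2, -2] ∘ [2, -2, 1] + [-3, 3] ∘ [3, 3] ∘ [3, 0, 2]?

Yes

Reconstruct entrywise from the claimed factors. For example, T[2,2,2] = -4 and Σₗ aₗ[2]bₗ[2]cₗ[2] = (-1)·(-2)·(-2) + (3)·(3)·(0) = -4; checking all 12 entries, every one matches. The claim holds.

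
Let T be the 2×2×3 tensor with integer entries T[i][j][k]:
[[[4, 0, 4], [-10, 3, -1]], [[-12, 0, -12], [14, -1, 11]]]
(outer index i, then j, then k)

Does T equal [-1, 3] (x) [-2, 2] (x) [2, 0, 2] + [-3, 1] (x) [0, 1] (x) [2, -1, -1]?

Reconstruct entrywise from the claimed factors. For example, T[1,0,0] = -12 and Σₗ aₗ[1]bₗ[0]cₗ[0] = (3)·(-2)·(2) + (1)·(0)·(2) = -12; checking all 12 entries, every one matches. The claim holds.

Yes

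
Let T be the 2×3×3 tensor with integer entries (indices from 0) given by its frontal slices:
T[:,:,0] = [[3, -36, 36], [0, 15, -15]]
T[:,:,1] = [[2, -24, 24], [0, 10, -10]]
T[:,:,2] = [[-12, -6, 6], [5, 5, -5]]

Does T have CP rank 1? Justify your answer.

The mode-1 unfolding of T (rows indexed by i, columns by (j,k) = (0,0), (0,1), (0,2), (1,0), (1,1), (1,2), (2,0), (2,1), (2,2)) is [[3, 2, -12, -36, -24, -6, 36, 24, 6], [0, 0, 5, 15, 10, 5, -15, -10, -5]].
There the 2×2 minor on rows i ∈ {0, 1}, columns (j,k) ∈ {(0,0), (0,2)} is det [[3, -12], [0, 5]] = 15 ≠ 0, so this unfolding has rank ≥ 2; CP rank is at least every unfolding rank, so rank(T) ≥ 2.
In particular rank(T) ≥ 2 > 1, so T is not rank-1.

No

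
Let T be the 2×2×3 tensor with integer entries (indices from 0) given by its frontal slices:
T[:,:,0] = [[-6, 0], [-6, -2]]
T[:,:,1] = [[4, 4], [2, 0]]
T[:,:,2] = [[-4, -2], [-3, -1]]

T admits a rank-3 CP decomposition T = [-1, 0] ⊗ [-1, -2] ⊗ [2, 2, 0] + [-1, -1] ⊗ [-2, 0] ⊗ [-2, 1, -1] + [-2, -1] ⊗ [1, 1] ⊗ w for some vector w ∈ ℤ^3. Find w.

w = [2, 0, 1]

Subtract the known terms from T to get the rank-1 residual R = [-2, -1] ⊗ [1, 1] ⊗ w, so R[i,j,k] = a[i]·b[j]·w[k]. Pick indices with nonzero a[0]·b[0] = (-2)·(1) = -2. Only the fibre through (0,0,·) is needed: R[0,0,:] = T[0,0,:] − Σₗ aₗ[0]bₗ[0]cₗ = [-6, 4, -4] − (-1)·(-1)·[2, 2, 0] − (-1)·(-2)·[-2, 1, -1] = [-4, 0, -2]. Then w[k] = R[0,0,k] / -2 for each k, giving w = [-4, 0, -2] / -2 = [2, 0, 1].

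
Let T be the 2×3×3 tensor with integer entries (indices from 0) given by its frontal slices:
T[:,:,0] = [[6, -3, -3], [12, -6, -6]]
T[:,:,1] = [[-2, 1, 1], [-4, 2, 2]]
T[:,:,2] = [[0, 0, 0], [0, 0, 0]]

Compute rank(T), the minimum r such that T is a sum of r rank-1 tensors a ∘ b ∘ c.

1

Lower bound: T ≠ 0 (e.g. T[0,0,0] = 6), so rank(T) ≥ 1.
Upper bound: the mode-1 fibre T[:,0,0] = [6, 12] gives a = [1, 2] (primitive direction); the mode-2 fibre T[0,:,0] = [6, -3, -3] gives b = [2, -1, -1]; then c[k] = T[0,0,k] / (a[0]·b[0]) = [6, -2, 0] / 2 = [3, -1, 0].
Expanding [1, 2] ∘ [2, -1, -1] ∘ [3, -1, 0] reproduces all 18 entries of T, so T = [1, 2] ∘ [2, -1, -1] ∘ [3, -1, 0] and rank(T) ≤ 1.
These bounds meet, so rank(T) = 1.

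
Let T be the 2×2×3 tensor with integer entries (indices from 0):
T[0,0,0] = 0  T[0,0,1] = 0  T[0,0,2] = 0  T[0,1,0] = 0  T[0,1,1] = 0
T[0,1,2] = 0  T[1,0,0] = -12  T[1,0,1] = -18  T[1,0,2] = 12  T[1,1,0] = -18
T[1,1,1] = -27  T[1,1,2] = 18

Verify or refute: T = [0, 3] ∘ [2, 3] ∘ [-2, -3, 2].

Yes

Reconstruct entrywise from the claimed factors. For example, T[1,1,1] = -27 and Σₗ aₗ[1]bₗ[1]cₗ[1] = (3)·(3)·(-3) = -27; checking all 12 entries, every one matches. The claim holds.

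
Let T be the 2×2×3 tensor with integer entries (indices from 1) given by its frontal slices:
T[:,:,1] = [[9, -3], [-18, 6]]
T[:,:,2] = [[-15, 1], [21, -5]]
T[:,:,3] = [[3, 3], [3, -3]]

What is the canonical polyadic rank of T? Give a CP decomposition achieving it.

Lower bound: the mode-2 unfolding of T (rows indexed by j, columns by (i,k) = (1,1), (1,2), (1,3), (2,1), (2,2), (2,3)) is [[9, -15, 3, -18, 21, 3], [-3, 1, 3, 6, -5, -3]].
There the 2×2 minor on rows j ∈ {1, 2}, columns (i,k) ∈ {(1,1), (1,2)} is det [[9, -15], [-3, 1]] = -36 ≠ 0, so this unfolding has rank ≥ 2; CP rank is at least every unfolding rank, so rank(T) ≥ 2. (Unfolding ranks only ever bound the CP rank from below — rank(T) can be strictly larger than all of them — so the matching upper bound has to come from an explicit 2-term decomposition.)
Upper bound — finding two terms. Write S_k = T[:,:,k] for the frontal slices: S₁ = [[9, -3], [-18, 6]], S₂ = [[-15, 1], [21, -5]], S₃ = [[3, 3], [3, -3]].
If T = a₁ ⊗ b₁ ⊗ c₁ + a₂ ⊗ b₂ ⊗ c₂ then each S_k = c₁[k]·a₁b₁ᵀ + c₂[k]·a₂b₂ᵀ. S₁ and S₂ are linearly independent, so a₁b₁ᵀ and a₂b₂ᵀ must span the same plane of matrices: they are the rank-1 matrices of the form x·S₁ + y·S₂.
det(x·S₁ + y·S₂) is −54·xy + 54·y² = (-54)·(x − y)(y), vanishing at (x:y) = (1:1) and (1:0).
M₁ = S₁ + S₂ = [[-6, -2], [3, 1]] = −[2, -1][3, 1]ᵀ and M₂ = S₁ = [[9, -3], [-18, 6]] = 3·[1, -2][3, -1]ᵀ, so take a₁ = [2, -1], b₁ = [3, 1], a₂ = [1, -2], b₂ = [3, -1].
Each slice is an integer combination of E₁ = a₁b₁ᵀ and E₂ = a₂b₂ᵀ: S₁ = 3·E₂, S₂ = −E₁ − 3·E₂, S₃ = E₁ − E₂; reading off coefficients, c₁ = [0, -1, 1] and c₂ = [3, -3, -1].
Hence T = [2, -1] ⊗ [3, 1] ⊗ [0, -1, 1] + [1, -2] ⊗ [3, -1] ⊗ [3, -3, -1], so rank(T) ≤ 2.
These bounds meet, so rank(T) = 2.

rank(T) = 2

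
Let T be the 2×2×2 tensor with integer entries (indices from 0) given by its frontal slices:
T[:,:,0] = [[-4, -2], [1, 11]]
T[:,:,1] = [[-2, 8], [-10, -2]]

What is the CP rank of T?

2

Lower bound: the mode-3 unfolding of T (rows indexed by k, columns by (i,j) = (0,0), (0,1), (1,0), (1,1)) is [[-4, -2, 1, 11], [-2, 8, -10, -2]].
There the 2×2 minor on rows k ∈ {0, 1}, columns (i,j) ∈ {(0,0), (0,1)} is det [[-4, -2], [-2, 8]] = -36 ≠ 0, so this unfolding has rank ≥ 2; CP rank is at least every unfolding rank, so rank(T) ≥ 2. (Flattening ranks never certify an upper bound on CP rank; for that we must actually write T with 2 rank-1 terms.)
Upper bound — finding two terms. Write S_k = T[:,:,k] for the frontal slices: S₀ = [[-4, -2], [1, 11]], S₁ = [[-2, 8], [-10, -2]].
If T = a₁ ⊗ b₁ ⊗ c₁ + a₂ ⊗ b₂ ⊗ c₂ then each S_k = c₁[k]·a₁b₁ᵀ + c₂[k]·a₂b₂ᵀ. S₀ and S₁ are linearly independent, so a₁b₁ᵀ and a₂b₂ᵀ must span the same plane of matrices: they are the rank-1 matrices of the form x·S₀ + y·S₁.
det(x·S₀ + y·S₁) is −42·x² − 42·xy + 84·y² = (-42)·(x + 2·y)(x − y), vanishing at (x:y) = (2:-1) and (1:1).
M₁ = 2·S₀ − S₁ = [[-6, -12], [12, 24]] = (-6)·[1, -2][1, 2]ᵀ and M₂ = S₀ + S₁ = [[-6, 6], [-9, 9]] = (-3)·[2, 3][1, -1]ᵀ, so take a₁ = [1, -2], b₁ = [1, 2], a₂ = [2, 3], b₂ = [1, -1].
Each slice is an integer combination of E₁ = a₁b₁ᵀ and E₂ = a₂b₂ᵀ: S₀ = −2·E₁ − E₂, S₁ = 2·E₁ − 2·E₂; reading off coefficients, c₁ = [-2, 2] and c₂ = [-1, -2].
Hence T = [1, -2] ⊗ [1, 2] ⊗ [-2, 2] + [2, 3] ⊗ [1, -1] ⊗ [-1, -2], so rank(T) ≤ 2.
These bounds meet, so rank(T) = 2.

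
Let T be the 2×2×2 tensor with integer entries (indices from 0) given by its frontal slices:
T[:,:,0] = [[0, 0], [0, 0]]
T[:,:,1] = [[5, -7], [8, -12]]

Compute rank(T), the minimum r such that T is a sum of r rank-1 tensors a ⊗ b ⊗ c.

Lower bound: the mode-2 unfolding of T (rows indexed by j, columns by (i,k) = (0,0), (0,1), (1,0), (1,1)) is [[0, 5, 0, 8], [0, -7, 0, -12]].
There the 2×2 minor on rows j ∈ {0, 1}, columns (i,k) ∈ {(0,1), (1,1)} is det [[5, 8], [-7, -12]] = -4 ≠ 0, so this unfolding has rank ≥ 2; CP rank is at least every unfolding rank, so rank(T) ≥ 2. (Flattening ranks never certify an upper bound on CP rank; for that we must actually write T with 2 rank-1 terms.)
Upper bound — finding two terms. Every mode-3 slice of T is a multiple of one matrix: T[:,:,k] = c[k]·M with c = (0, 1) and M = [[5, -7], [8, -12]] (rows indexed by i, columns by j). So it suffices to write M as a sum of two rank-1 matrices.
Splitting M by its rows (i = 0, 1), M = (1, 0)(5, -7)ᵀ + (0, 1)(8, -12)ᵀ.
Hence T = (1, 0) ⊗ (5, -7) ⊗ (0, 1) + (0, 1) ⊗ (8, -12) ⊗ (0, 1), so rank(T) ≤ 2.
These bounds meet, so rank(T) = 2.

2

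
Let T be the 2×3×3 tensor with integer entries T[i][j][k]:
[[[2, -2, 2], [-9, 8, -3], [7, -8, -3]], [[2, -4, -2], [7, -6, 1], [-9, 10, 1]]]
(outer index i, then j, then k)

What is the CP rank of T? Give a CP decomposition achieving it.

rank(T) = 3

Lower bound: the mode-3 unfolding of T (rows indexed by k, columns by (i,j) = (0,0), (0,1), (0,2), (1,0), (1,1), (1,2)) is [[2, -9, 7, 2, 7, -9], [-2, 8, -8, -4, -6, 10], [2, -3, -3, -2, 1, 1]].
There the 3×3 minor on rows k ∈ {0, 1, 2}, columns (i,j) ∈ {(0,0), (0,1), (0,2)} is det [[2, -9, 7], [-2, 8, -8], [2, -3, -3]] = 32 ≠ 0, so this unfolding has rank ≥ 3; CP rank is at least every unfolding rank, so rank(T) ≥ 3. (Flattening ranks never certify an upper bound on CP rank; for that we must actually write T with 3 rank-1 terms.)
Upper bound: T is a sum of 3 rank-1 terms, T = (1, -1) (x) (0, 1, -1) (x) (-8, 8, 0) + (1, 0) (x) (1, -1, -1) (x) (0, 2, 4) + (1, 1) (x) (2, -1, -1) (x) (1, -2, -1) (written with every a and b primitive with positive leading entry and the scale carried by c; CP decompositions are not unique, and this one is verified by expanding entrywise), so rank(T) ≤ 3.
These bounds meet, so rank(T) = 3.
Check entry T[0,1,2] = -3: (1)·(1)·(0) + (1)·(-1)·(4) + (1)·(-1)·(-1) = -3.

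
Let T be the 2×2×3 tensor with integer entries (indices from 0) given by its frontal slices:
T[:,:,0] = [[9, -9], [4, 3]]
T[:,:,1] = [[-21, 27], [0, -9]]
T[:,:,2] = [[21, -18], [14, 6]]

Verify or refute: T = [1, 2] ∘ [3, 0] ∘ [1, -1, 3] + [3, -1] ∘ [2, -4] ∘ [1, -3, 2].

Reconstruct entry (0,1,0) from the claimed factors: Σₗ aₗ[0]bₗ[1]cₗ[0] = (1)·(0)·(1) + (3)·(-4)·(1) = -12, but T[0,1,0] = -9. The claim is false.

No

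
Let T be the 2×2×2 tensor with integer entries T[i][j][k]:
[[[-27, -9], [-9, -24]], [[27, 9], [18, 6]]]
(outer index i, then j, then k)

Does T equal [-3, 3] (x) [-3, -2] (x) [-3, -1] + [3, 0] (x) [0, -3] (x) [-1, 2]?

Yes

Reconstruct entrywise from the claimed factors. For example, T[0,1,0] = -9 and Σₗ aₗ[0]bₗ[1]cₗ[0] = (-3)·(-2)·(-3) + (3)·(-3)·(-1) = -9; checking all 8 entries, every one matches. The claim holds.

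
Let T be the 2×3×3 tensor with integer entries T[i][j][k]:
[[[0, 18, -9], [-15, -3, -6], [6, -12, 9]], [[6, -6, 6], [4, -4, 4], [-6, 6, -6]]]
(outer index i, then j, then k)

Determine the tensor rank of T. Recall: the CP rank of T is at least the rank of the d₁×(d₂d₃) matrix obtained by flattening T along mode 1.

Lower bound: the mode-3 unfolding of T (rows indexed by k, columns by (i,j) = (0,0), (0,1), (0,2), (1,0), (1,1), (1,2)) is [[0, -15, 6, 6, 4, -6], [18, -3, -12, -6, -4, 6], [-9, -6, 9, 6, 4, -6]].
There the 2×2 minor on rows k ∈ {0, 1}, columns (i,j) ∈ {(0,0), (0,1)} is det [[0, -15], [18, -3]] = 270 ≠ 0, so this unfolding has rank ≥ 2; CP rank is at least every unfolding rank, so rank(T) ≥ 2. (Flattening ranks never certify an upper bound on CP rank; for that we must actually write T with 2 rank-1 terms.)
Upper bound — finding two terms. Write S_k = T[:,:,k] for the frontal slices: S₀ = [[0, -15, 6], [6, 4, -6]], S₁ = [[18, -3, -12], [-6, -4, 6]], S₂ = [[-9, -6, 9], [6, 4, -6]].
If T = a₁ ⊗ b₁ ⊗ c₁ + a₂ ⊗ b₂ ⊗ c₂ then each S_k = c₁[k]·a₁b₁ᵀ + c₂[k]·a₂b₂ᵀ. S₀ and S₁ are linearly independent, so a₁b₁ᵀ and a₂b₂ᵀ must span the same plane of matrices: they are the rank-1 matrices of the form x·S₀ + y·S₁.
The 2×2 minor of x·S₀ + y·S₁ on rows {0,1}, columns {0,1} is 90·x² − 90·y² = 90·(x − y)(x + y), vanishing at (x:y) = (1:1) and (1:-1).
M₁ = S₀ + S₁ = [[18, -18, -6], [0, 0, 0]] = 6·(1, 0)(3, -3, -1)ᵀ and M₂ = S₀ − S₁ = [[-18, -12, 18], [12, 8, -12]] = (-2)·(3, -2)(3, 2, -3)ᵀ, so take a₁ = (1, 0), b₁ = (3, -3, -1), a₂ = (3, -2), b₂ = (3, 2, -3).
Each slice is an integer combination of E₁ = a₁b₁ᵀ and E₂ = a₂b₂ᵀ: S₀ = 3·E₁ − E₂, S₁ = 3·E₁ + E₂, S₂ = −E₂; reading off coefficients, c₁ = (3, 3, 0) and c₂ = (-1, 1, -1).
Hence T = (1, 0) ⊗ (3, -3, -1) ⊗ (3, 3, 0) + (3, -2) ⊗ (3, 2, -3) ⊗ (-1, 1, -1), so rank(T) ≤ 2.
These bounds meet, so rank(T) = 2.
Check entry T[0,0,1] = 18: (1)·(3)·(3) + (3)·(3)·(1) = 18.

2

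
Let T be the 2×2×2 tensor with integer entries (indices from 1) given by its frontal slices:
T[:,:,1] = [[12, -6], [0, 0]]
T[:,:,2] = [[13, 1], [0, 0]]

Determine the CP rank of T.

2

Lower bound: the mode-2 unfolding of T (rows indexed by j, columns by (i,k) = (1,1), (1,2), (2,1), (2,2)) is [[12, 13, 0, 0], [-6, 1, 0, 0]].
There the 2×2 minor on rows j ∈ {1, 2}, columns (i,k) ∈ {(1,1), (1,2)} is det [[12, 13], [-6, 1]] = 90 ≠ 0, so this unfolding has rank ≥ 2; CP rank is at least every unfolding rank, so rank(T) ≥ 2. (Unfolding ranks only ever bound the CP rank from below — rank(T) can be strictly larger than all of them — so the matching upper bound has to come from an explicit 2-term decomposition.)
Upper bound — finding two terms. Every mode-1 slice of T is a multiple of one matrix: T[i,:,:] = a[i]·M with a = [1, 0] and M = [[12, 13], [-6, 1]] (rows indexed by j, columns by k). So it suffices to write M as a sum of two rank-1 matrices.
Splitting M by its rows (j = 1, 2), M = [1, 0][12, 13]ᵀ + [0, 1][-6, 1]ᵀ.
Hence T = [1, 0] ⊗ [1, 0] ⊗ [12, 13] + [1, 0] ⊗ [0, 1] ⊗ [-6, 1], so rank(T) ≤ 2.
These bounds meet, so rank(T) = 2.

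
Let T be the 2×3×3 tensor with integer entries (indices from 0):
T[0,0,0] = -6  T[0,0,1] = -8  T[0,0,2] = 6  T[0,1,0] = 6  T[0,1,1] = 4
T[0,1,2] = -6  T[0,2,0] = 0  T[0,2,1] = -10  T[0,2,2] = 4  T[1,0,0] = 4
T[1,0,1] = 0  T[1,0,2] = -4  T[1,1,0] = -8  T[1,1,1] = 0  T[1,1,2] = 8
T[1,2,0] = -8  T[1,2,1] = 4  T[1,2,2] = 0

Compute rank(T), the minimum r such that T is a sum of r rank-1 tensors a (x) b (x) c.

Lower bound: in the mode-3 unfolding of T (rows indexed by k, columns by (i,j)) the 3×3 minor on rows k ∈ {0, 1, 2}, columns (i,j) ∈ {(0,0), (0,1), (0,2)} is det [[-6, 6, 0], [-8, 4, -10], [6, -6, 4]] = 96 ≠ 0, so that unfolding has rank ≥ 3 and hence rank(T) ≥ 3 (CP rank is at least every unfolding rank, though it can be larger).
Upper bound: T is a sum of 3 rank-1 terms, T = (1, -2) (x) (0, 0, 1) (x) (2, -2, 2) + (1, -2) (x) (1, -2, -1) (x) (-2, 0, 2) + (1, 0) (x) (2, -1, 2) (x) (-2, -4, 2) (written with every a and b primitive with positive leading entry and the scale carried by c; CP decompositions are not unique, and this one is verified by expanding entrywise), so rank(T) ≤ 3.
These bounds meet, so rank(T) = 3.

3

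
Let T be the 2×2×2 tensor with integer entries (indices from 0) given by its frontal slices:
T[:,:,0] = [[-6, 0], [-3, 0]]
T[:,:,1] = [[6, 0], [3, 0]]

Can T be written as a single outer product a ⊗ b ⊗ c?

Yes

If T = a ⊗ b ⊗ c then every fibre of T is a multiple of the corresponding factor, so read the factors off the fibres through the nonzero entry T[0,0,0] = -6.
The mode-1 fibre T[:,0,0] = [-6, -3] gives a = [2, 1] (primitive direction); the mode-2 fibre T[0,:,0] = [-6, 0] gives b = [1, 0]; then c[k] = T[0,0,k] / (a[0]·b[0]) = [-6, 6] / 2 = [-3, 3].
Expanding [2, 1] ⊗ [1, 0] ⊗ [-3, 3] reproduces all 8 entries of T, so T = [2, 1] ⊗ [1, 0] ⊗ [-3, 3] and rank(T) ≤ 1.
Equivalently every frontal slice T[:,:,k] is c[k] times the rank-1 matrix [2, 1] ⊗ [1, 0]. So T has rank 1 (it is nonzero).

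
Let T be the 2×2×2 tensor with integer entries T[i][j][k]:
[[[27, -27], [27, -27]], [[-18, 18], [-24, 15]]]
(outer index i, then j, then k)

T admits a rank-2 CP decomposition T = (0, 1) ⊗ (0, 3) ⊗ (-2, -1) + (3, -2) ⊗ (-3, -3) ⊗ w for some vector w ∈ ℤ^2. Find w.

w = (-3, 3)

Subtract the known terms from T to get the rank-1 residual R = (3, -2) ⊗ (-3, -3) ⊗ w, so R[i,j,k] = a[i]·b[j]·w[k]. Pick indices with nonzero a[0]·b[0] = (3)·(-3) = -9. Only the fibre through (0,0,·) is needed: R[0,0,:] = T[0,0,:] − Σₗ aₗ[0]bₗ[0]cₗ = [27, -27] − (0)·(0)·(-2, -1) = [27, -27]. Then w[k] = R[0,0,k] / -9 for each k, giving w = [27, -27] / -9 = (-3, 3).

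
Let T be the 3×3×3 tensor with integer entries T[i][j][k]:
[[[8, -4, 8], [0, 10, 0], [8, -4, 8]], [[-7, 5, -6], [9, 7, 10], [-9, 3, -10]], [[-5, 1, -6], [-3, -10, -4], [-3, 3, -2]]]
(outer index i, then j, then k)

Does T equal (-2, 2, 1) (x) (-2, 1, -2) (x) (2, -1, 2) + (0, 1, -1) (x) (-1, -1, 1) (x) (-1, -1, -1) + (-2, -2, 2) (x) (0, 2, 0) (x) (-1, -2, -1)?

No

Reconstruct entry (1,0,2) from the claimed factors: Σₗ aₗ[1]bₗ[0]cₗ[2] = (2)·(-2)·(2) + (1)·(-1)·(-1) + (-2)·(0)·(-1) = -7, but T[1,0,2] = -6. The claim is false.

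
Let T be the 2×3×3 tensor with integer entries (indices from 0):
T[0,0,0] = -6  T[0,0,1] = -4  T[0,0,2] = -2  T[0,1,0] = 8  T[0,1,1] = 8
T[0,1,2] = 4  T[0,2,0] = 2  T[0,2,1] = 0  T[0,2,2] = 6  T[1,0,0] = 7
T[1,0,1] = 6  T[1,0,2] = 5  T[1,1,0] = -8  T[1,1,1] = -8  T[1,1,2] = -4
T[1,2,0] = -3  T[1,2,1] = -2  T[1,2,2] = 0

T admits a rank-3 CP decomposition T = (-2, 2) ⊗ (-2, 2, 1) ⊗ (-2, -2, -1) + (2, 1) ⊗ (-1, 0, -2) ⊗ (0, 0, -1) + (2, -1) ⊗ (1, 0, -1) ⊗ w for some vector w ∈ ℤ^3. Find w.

w = (1, 2, 0)

Subtract the known terms from T to get the rank-1 residual R = (2, -1) ⊗ (1, 0, -1) ⊗ w, so R[i,j,k] = a[i]·b[j]·w[k]. Pick indices with nonzero a[0]·b[0] = (2)·(1) = 2. Only the fibre through (0,0,·) is needed: R[0,0,:] = T[0,0,:] − Σₗ aₗ[0]bₗ[0]cₗ = [-6, -4, -2] − (-2)·(-2)·(-2, -2, -1) − (2)·(-1)·(0, 0, -1) = [2, 4, 0]. Then w[k] = R[0,0,k] / 2 for each k, giving w = [2, 4, 0] / 2 = (1, 2, 0).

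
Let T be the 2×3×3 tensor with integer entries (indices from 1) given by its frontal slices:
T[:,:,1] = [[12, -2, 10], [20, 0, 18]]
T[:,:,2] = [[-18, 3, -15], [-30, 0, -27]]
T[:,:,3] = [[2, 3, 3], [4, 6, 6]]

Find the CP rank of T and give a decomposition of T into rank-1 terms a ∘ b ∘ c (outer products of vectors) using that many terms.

Lower bound: the mode-3 unfolding of T (rows indexed by k, columns by (i,j) = (1,1), (1,2), (1,3), (2,1), (2,2), (2,3)) is [[12, -2, 10, 20, 0, 18], [-18, 3, -15, -30, 0, -27], [2, 3, 3, 4, 6, 6]].
There the 2×2 minor on rows k ∈ {1, 3}, columns (i,j) ∈ {(1,1), (1,2)} is det [[12, -2], [2, 3]] = 40 ≠ 0, so this unfolding has rank ≥ 2; CP rank is at least every unfolding rank, so rank(T) ≥ 2. (Unfolding ranks only ever bound the CP rank from below — rank(T) can be strictly larger than all of them — so the matching upper bound has to come from an explicit 2-term decomposition.)
Upper bound — finding two terms. Write S_k = T[:,:,k] for the frontal slices: S₁ = [[12, -2, 10], [20, 0, 18]], S₂ = [[-18, 3, -15], [-30, 0, -27]], S₃ = [[2, 3, 3], [4, 6, 6]].
If T = a₁ ∘ b₁ ∘ c₁ + a₂ ∘ b₂ ∘ c₂ then each S_k = c₁[k]·a₁b₁ᵀ + c₂[k]·a₂b₂ᵀ. S₁ and S₃ are linearly independent, so a₁b₁ᵀ and a₂b₂ᵀ must span the same plane of matrices: they are the rank-1 matrices of the form x·S₁ + y·S₃.
The 2×2 minor of x·S₁ + y·S₃ on rows {1,2}, columns {1,2} is 40·x² + 20·xy = 20·(2·x + y)(x), vanishing at (x:y) = (1:-2) and (0:1).
M₁ = S₁ − 2·S₃ = [[8, -8, 4], [12, -12, 6]] = 2·[2, 3][2, -2, 1]ᵀ and M₂ = S₃ = [[2, 3, 3], [4, 6, 6]] = [1, 2][2, 3, 3]ᵀ, so take a₁ = [2, 3], b₁ = [2, -2, 1], a₂ = [1, 2], b₂ = [2, 3, 3].
Each slice is an integer combination of E₁ = a₁b₁ᵀ and E₂ = a₂b₂ᵀ: S₁ = 2·E₁ + 2·E₂, S₂ = −3·E₁ − 3·E₂, S₃ = E₂; reading off coefficients, c₁ = [2, -3, 0] and c₂ = [2, -3, 1].
Hence T = [2, 3] ∘ [2, -2, 1] ∘ [2, -3, 0] + [1, 2] ∘ [2, 3, 3] ∘ [2, -3, 1], so rank(T) ≤ 2.
These bounds meet, so rank(T) = 2.

rank(T) = 2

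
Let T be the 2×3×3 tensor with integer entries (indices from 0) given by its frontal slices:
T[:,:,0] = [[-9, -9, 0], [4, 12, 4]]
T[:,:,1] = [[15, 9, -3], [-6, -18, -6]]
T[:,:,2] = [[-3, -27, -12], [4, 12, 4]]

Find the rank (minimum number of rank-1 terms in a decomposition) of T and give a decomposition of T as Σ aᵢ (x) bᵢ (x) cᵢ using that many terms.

rank(T) = 2

Lower bound: the mode-3 unfolding of T (rows indexed by k, columns by (i,j) = (0,0), (0,1), (0,2), (1,0), (1,1), (1,2)) is [[-9, -9, 0, 4, 12, 4], [15, 9, -3, -6, -18, -6], [-3, -27, -12, 4, 12, 4]].
There the 2×2 minor on rows k ∈ {0, 1}, columns (i,j) ∈ {(0,0), (0,1)} is det [[-9, -9], [15, 9]] = 54 ≠ 0, so this unfolding has rank ≥ 2; CP rank is at least every unfolding rank, so rank(T) ≥ 2. (Unfolding ranks only ever bound the CP rank from below — rank(T) can be strictly larger than all of them — so the matching upper bound has to come from an explicit 2-term decomposition.)
Upper bound — finding two terms. Write S_k = T[:,:,k] for the frontal slices: S₀ = [[-9, -9, 0], [4, 12, 4]], S₁ = [[15, 9, -3], [-6, -18, -6]], S₂ = [[-3, -27, -12], [4, 12, 4]].
If T = a₁ (x) b₁ (x) c₁ + a₂ (x) b₂ (x) c₂ then each S_k = c₁[k]·a₁b₁ᵀ + c₂[k]·a₂b₂ᵀ. S₀ and S₁ are linearly independent, so a₁b₁ᵀ and a₂b₂ᵀ must span the same plane of matrices: they are the rank-1 matrices of the form x·S₀ + y·S₁.
The 2×2 minor of x·S₀ + y·S₁ on rows {0,1}, columns {0,1} is −72·x² + 252·xy − 216·y² = (-36)·(2·x − 3·y)(x − 2·y), vanishing at (x:y) = (3:2) and (2:1).
M₁ = 3·S₀ + 2·S₁ = [[3, -9, -6], [0, 0, 0]] = 3·(1, 0)(1, -3, -2)ᵀ and M₂ = 2·S₀ + S₁ = [[-3, -9, -3], [2, 6, 2]] = −(3, -2)(1, 3, 1)ᵀ, so take a₁ = (1, 0), b₁ = (1, -3, -2), a₂ = (3, -2), b₂ = (1, 3, 1).
Each slice is an integer combination of E₁ = a₁b₁ᵀ and E₂ = a₂b₂ᵀ: S₀ = −3·E₁ − 2·E₂, S₁ = 6·E₁ + 3·E₂, S₂ = 3·E₁ − 2·E₂; reading off coefficients, c₁ = (-3, 6, 3) and c₂ = (-2, 3, -2).
Hence T = (1, 0) (x) (1, -3, -2) (x) (-3, 6, 3) + (3, -2) (x) (1, 3, 1) (x) (-2, 3, -2), so rank(T) ≤ 2.
These bounds meet, so rank(T) = 2.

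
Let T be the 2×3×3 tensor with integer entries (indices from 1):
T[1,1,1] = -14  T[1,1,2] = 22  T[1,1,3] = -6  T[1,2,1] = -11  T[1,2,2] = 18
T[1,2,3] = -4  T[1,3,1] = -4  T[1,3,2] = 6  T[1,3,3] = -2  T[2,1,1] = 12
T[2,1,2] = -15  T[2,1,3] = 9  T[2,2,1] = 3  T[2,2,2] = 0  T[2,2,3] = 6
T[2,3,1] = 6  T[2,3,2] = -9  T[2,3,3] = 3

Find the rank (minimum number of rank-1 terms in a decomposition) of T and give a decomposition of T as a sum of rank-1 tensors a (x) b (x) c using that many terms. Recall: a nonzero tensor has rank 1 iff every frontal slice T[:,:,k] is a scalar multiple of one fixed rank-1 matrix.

Lower bound: the mode-1 unfolding of T (rows indexed by i, columns by (j,k) = (1,1), (1,2), (1,3), (2,1), (2,2), (2,3), (3,1), (3,2), (3,3)) is [[-14, 22, -6, -11, 18, -4, -4, 6, -2], [12, -15, 9, 3, 0, 6, 6, -9, 3]].
There the 2×2 minor on rows i ∈ {1, 2}, columns (j,k) ∈ {(1,1), (1,2)} is det [[-14, 22], [12, -15]] = -54 ≠ 0, so this unfolding has rank ≥ 2; CP rank is at least every unfolding rank, so rank(T) ≥ 2. (Unfolding ranks only ever bound the CP rank from below — rank(T) can be strictly larger than all of them — so the matching upper bound has to come from an explicit 2-term decomposition.)
Upper bound — finding two terms. Write S_k = T[:,:,k] for the frontal slices: S₁ = [[-14, -11, -4], [12, 3, 6]], S₂ = [[22, 18, 6], [-15, 0, -9]], S₃ = [[-6, -4, -2], [9, 6, 3]].
If T = a₁ (x) b₁ (x) c₁ + a₂ (x) b₂ (x) c₂ then each S_k = c₁[k]·a₁b₁ᵀ + c₂[k]·a₂b₂ᵀ. S₁ and S₂ are linearly independent, so a₁b₁ᵀ and a₂b₂ᵀ must span the same plane of matrices: they are the rank-1 matrices of the form x·S₁ + y·S₂.
The 2×2 minor of x·S₁ + y·S₂ on rows {1,2}, columns {1,2} is 90·x² − 315·xy + 270·y² = 45·(2·x − 3·y)(x − 2·y), vanishing at (x:y) = (3:2) and (2:1).
M₁ = 3·S₁ + 2·S₂ = [[2, 3, 0], [6, 9, 0]] = [1, 3][2, 3, 0]ᵀ and M₂ = 2·S₁ + S₂ = [[-6, -4, -2], [9, 6, 3]] = −[2, -3][3, 2, 1]ᵀ, so take a₁ = [1, 3], b₁ = [2, 3, 0], a₂ = [2, -3], b₂ = [3, 2, 1].
Each slice is an integer combination of E₁ = a₁b₁ᵀ and E₂ = a₂b₂ᵀ: S₁ = −E₁ − 2·E₂, S₂ = 2·E₁ + 3·E₂, S₃ = −E₂; reading off coefficients, c₁ = [-1, 2, 0] and c₂ = [-2, 3, -1].
Hence T = [1, 3] (x) [2, 3, 0] (x) [-1, 2, 0] + [2, -3] (x) [3, 2, 1] (x) [-2, 3, -1], so rank(T) ≤ 2.
These bounds meet, so rank(T) = 2.

rank(T) = 2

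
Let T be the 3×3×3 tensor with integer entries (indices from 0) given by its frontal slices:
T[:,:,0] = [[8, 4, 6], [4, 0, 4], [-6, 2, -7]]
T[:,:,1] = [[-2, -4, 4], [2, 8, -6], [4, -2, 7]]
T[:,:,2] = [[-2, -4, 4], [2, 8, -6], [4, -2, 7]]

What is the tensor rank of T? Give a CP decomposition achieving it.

Lower bound: the mode-1 unfolding of T (rows indexed by i, columns by (j,k) = (0,0), (0,1), (0,2), (1,0), (1,1), (1,2), (2,0), (2,1), (2,2)) is [[8, -2, -2, 4, -4, -4, 6, 4, 4], [4, 2, 2, 0, 8, 8, 4, -6, -6], [-6, 4, 4, 2, -2, -2, -7, 7, 7]].
There the 3×3 minor on rows i ∈ {0, 1, 2}, columns (j,k) ∈ {(0,0), (0,1), (1,0)} is det [[8, -2, 4], [4, 2, 0], [-6, 4, 2]] = 160 ≠ 0, so this unfolding has rank ≥ 3; CP rank is at least every unfolding rank, so rank(T) ≥ 3. (Unfolding ranks only ever bound the CP rank from below — rank(T) can be strictly larger than all of them — so the matching upper bound has to come from an explicit 3-term decomposition.)
Upper bound: T is a sum of 3 rank-1 terms, T = [1, 1, -2] ⊗ [1, 0, 1] ⊗ [4, -2, -2] + [2, -2, 1] ⊗ [1, 2, -1] ⊗ [0, -2, -2] + [2, 0, 1] ⊗ [2, 2, 1] ⊗ [1, 1, 1] (written with every a and b primitive with positive leading entry and the scale carried by c; CP decompositions are not unique, and this one is verified by expanding entrywise), so rank(T) ≤ 3.
These bounds meet, so rank(T) = 3.
Check entry T[0,2,2] = 4: (1)·(1)·(-2) + (2)·(-1)·(-2) + (2)·(1)·(1) = 4.

rank(T) = 3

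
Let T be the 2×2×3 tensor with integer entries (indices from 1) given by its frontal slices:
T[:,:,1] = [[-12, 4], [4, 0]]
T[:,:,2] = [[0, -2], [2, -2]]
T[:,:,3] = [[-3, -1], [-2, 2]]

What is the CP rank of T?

Lower bound: the mode-3 unfolding of T (rows indexed by k, columns by (i,j) = (1,1), (1,2), (2,1), (2,2)) is [[-12, 4, 4, 0], [0, -2, 2, -2], [-3, -1, -2, 2]].
There the 3×3 minor on rows k ∈ {1, 2, 3}, columns (i,j) ∈ {(1,1), (1,2), (2,1)} is det [[-12, 4, 4], [0, -2, 2], [-3, -1, -2]] = -120 ≠ 0, so this unfolding has rank ≥ 3; CP rank is at least every unfolding rank, so rank(T) ≥ 3. (Flattening ranks never certify an upper bound on CP rank; for that we must actually write T with 3 rank-1 terms.)
Upper bound: T is a sum of 3 rank-1 terms, T = [1, -1] ⊗ [2, -1] ⊗ [-4, 0, 0] + [1, 0] ⊗ [1, 1] ⊗ [-2, -1, -2] + [1, 2] ⊗ [1, -1] ⊗ [-2, 1, -1] (one valid choice — decompositions are not unique — normalised so each a, b is primitive with positive first nonzero entry; check it by expanding all entries), so rank(T) ≤ 3.
These bounds meet, so rank(T) = 3.

3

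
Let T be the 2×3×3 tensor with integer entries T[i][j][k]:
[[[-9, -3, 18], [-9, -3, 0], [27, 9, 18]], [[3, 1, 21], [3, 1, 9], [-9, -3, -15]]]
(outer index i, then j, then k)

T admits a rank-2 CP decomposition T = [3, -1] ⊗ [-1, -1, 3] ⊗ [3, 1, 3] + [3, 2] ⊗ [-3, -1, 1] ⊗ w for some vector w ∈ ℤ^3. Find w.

w = [0, 0, -3]

Subtract the known terms from T to get the rank-1 residual R = [3, 2] ⊗ [-3, -1, 1] ⊗ w, so R[i,j,k] = a[i]·b[j]·w[k]. Pick indices with nonzero a[0]·b[0] = (3)·(-3) = -9. Only the fibre through (0,0,·) is needed: R[0,0,:] = T[0,0,:] − Σₗ aₗ[0]bₗ[0]cₗ = [-9, -3, 18] − (3)·(-1)·[3, 1, 3] = [0, 0, 27]. Then w[k] = R[0,0,k] / -9 for each k, giving w = [0, 0, 27] / -9 = [0, 0, -3].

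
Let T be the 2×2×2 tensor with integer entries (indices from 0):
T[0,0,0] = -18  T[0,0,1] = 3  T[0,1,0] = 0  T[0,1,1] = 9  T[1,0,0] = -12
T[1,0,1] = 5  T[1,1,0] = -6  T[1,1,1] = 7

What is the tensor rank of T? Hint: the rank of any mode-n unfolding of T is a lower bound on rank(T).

2

Lower bound: the mode-1 unfolding of T (rows indexed by i, columns by (j,k) = (0,0), (0,1), (1,0), (1,1)) is [[-18, 3, 0, 9], [-12, 5, -6, 7]].
There the 2×2 minor on rows i ∈ {0, 1}, columns (j,k) ∈ {(0,0), (0,1)} is det [[-18, 3], [-12, 5]] = -54 ≠ 0, so this unfolding has rank ≥ 2; CP rank is at least every unfolding rank, so rank(T) ≥ 2. (This is only a lower bound: in general the CP rank may exceed every unfolding rank, so we still need to exhibit 2 rank-1 terms summing to T.)
Upper bound — finding two terms. Write S_k = T[:,:,k] for the frontal slices: S₀ = [[-18, 0], [-12, -6]], S₁ = [[3, 9], [5, 7]].
If T = a₁ ⊗ b₁ ⊗ c₁ + a₂ ⊗ b₂ ⊗ c₂ then each S_k = c₁[k]·a₁b₁ᵀ + c₂[k]·a₂b₂ᵀ. S₀ and S₁ are linearly independent, so a₁b₁ᵀ and a₂b₂ᵀ must span the same plane of matrices: they are the rank-1 matrices of the form x·S₀ + y·S₁.
det(x·S₀ + y·S₁) is 108·x² − 36·xy − 24·y² = 12·(3·x − 2·y)(3·x + y), vanishing at (x:y) = (2:3) and (1:-3).
M₁ = 2·S₀ + 3·S₁ = [[-27, 27], [-9, 9]] = (-9)·[3, 1][1, -1]ᵀ and M₂ = S₀ − 3·S₁ = [[-27, -27], [-27, -27]] = (-27)·[1, 1][1, 1]ᵀ, so take a₁ = [3, 1], b₁ = [1, -1], a₂ = [1, 1], b₂ = [1, 1].
Each slice is an integer combination of E₁ = a₁b₁ᵀ and E₂ = a₂b₂ᵀ: S₀ = −3·E₁ − 9·E₂, S₁ = −E₁ + 6·E₂; reading off coefficients, c₁ = [-3, -1] and c₂ = [-9, 6].
Hence T = [3, 1] ⊗ [1, -1] ⊗ [-3, -1] + [1, 1] ⊗ [1, 1] ⊗ [-9, 6], so rank(T) ≤ 2.
These bounds meet, so rank(T) = 2.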